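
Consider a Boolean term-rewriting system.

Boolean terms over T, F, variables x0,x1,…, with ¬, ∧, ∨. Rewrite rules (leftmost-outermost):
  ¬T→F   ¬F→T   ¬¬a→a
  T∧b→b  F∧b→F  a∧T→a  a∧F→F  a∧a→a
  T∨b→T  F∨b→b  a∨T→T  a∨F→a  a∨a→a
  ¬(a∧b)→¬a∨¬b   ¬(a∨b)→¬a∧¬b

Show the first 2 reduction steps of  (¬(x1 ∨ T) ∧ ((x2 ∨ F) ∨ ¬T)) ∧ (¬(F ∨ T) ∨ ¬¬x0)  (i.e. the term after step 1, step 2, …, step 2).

  start: (¬(x1 ∨ T) ∧ ((x2 ∨ F) ∨ ¬T)) ∧ (¬(F ∨ T) ∨ ¬¬x0)
  →1  ((¬x1 ∧ ¬T) ∧ ((x2 ∨ F) ∨ ¬T)) ∧ (¬(F ∨ T) ∨ ¬¬x0)
  →2  ((¬x1 ∧ F) ∧ ((x2 ∨ F) ∨ ¬T)) ∧ (¬(F ∨ T) ∨ ¬¬x0)

Answer: after 2 steps: ((¬x1 ∧ F) ∧ ((x2 ∨ F) ∨ ¬T)) ∧ (¬(F ∨ T) ∨ ¬¬x0)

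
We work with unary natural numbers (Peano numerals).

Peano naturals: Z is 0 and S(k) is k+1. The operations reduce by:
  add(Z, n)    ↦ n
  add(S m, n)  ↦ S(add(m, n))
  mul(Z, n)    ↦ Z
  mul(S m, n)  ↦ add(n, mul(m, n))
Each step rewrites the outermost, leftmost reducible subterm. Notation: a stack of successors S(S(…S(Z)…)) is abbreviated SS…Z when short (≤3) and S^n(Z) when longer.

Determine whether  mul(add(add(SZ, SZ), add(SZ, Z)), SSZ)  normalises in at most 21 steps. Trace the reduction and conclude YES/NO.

Answer: YES — reaches normal form S^6(Z) in 20 ≤ 21 steps

Reduction:
  start: mul(add(add(SZ, SZ), add(SZ, Z)), SSZ)
  step 1: mul(add(S(add(Z, SZ)), add(SZ, Z)), SSZ)
  step 2: mul(S(add(add(Z, SZ), add(SZ, Z))), SSZ)
  step 3: add(SSZ, mul(add(add(Z, SZ), add(SZ, Z)), SSZ))
  step 4: S(add(SZ, mul(add(add(Z, SZ), add(SZ, Z)), SSZ)))
  step 5: S(S(add(Z, mul(add(add(Z, SZ), add(SZ, Z)), SSZ))))
  step 6: S(S(mul(add(add(Z, SZ), add(SZ, Z)), SSZ)))
  step 7: S(S(mul(add(SZ, add(SZ, Z)), SSZ)))
  step 8: S(S(mul(S(add(Z, add(SZ, Z))), SSZ)))
  step 9: S(S(add(SSZ, mul(add(Z, add(SZ, Z)), SSZ))))
  step 10: S(S(S(add(SZ, mul(add(Z, add(SZ, Z)), SSZ)))))
  step 11: S(S(S(S(add(Z, mul(add(Z, add(SZ, Z)), SSZ))))))
  step 12: S(S(S(S(mul(add(Z, add(SZ, Z)), SSZ)))))
  step 13: S(S(S(S(mul(add(SZ, Z), SSZ)))))
  step 14: S(S(S(S(mul(S(add(Z, Z)), SSZ)))))
  step 15: S(S(S(S(add(SSZ, mul(add(Z, Z), SSZ))))))
  step 16: S(S(S(S(S(add(SZ, mul(add(Z, Z), SSZ)))))))
  step 17: S(S(S(S(S(S(add(Z, mul(add(Z, Z), SSZ))))))))
  step 18: S(S(S(S(S(S(mul(add(Z, Z), SSZ)))))))
  step 19: S(S(S(S(S(S(mul(Z, SSZ)))))))
  step 20: S^6(Z)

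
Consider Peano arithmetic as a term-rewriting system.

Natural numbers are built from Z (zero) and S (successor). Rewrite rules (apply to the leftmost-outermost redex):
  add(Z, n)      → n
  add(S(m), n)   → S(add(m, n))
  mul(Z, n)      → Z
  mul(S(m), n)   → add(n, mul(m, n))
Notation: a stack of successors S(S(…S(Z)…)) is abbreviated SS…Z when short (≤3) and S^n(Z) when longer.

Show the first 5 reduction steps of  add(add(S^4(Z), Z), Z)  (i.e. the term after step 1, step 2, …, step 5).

Answer: after 5 steps: S(S(add(S(add(SZ, Z)), Z)))

Reduction:
  start: add(add(S^4(Z), Z), Z)
  [1] add(S(add(SSSZ, Z)), Z)
  [2] S(add(add(SSSZ, Z), Z))
  [3] S(add(S(add(SSZ, Z)), Z))
  [4] S(S(add(add(SSZ, Z), Z)))
  [5] S(S(add(S(add(SZ, Z)), Z)))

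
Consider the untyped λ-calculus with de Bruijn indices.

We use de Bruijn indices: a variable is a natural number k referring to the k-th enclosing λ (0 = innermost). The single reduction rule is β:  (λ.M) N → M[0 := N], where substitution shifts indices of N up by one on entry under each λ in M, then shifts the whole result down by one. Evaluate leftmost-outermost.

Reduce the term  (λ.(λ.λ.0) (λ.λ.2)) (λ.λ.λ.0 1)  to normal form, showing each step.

Answer: normal form = λ.0  (in 2 steps)

Working:
  start: (λ.(λ.λ.0) (λ.λ.2)) (λ.λ.λ.0 1)
  [1] (λ.λ.0) (λ.λ.λ.λ.λ.0 1)
  [2] λ.0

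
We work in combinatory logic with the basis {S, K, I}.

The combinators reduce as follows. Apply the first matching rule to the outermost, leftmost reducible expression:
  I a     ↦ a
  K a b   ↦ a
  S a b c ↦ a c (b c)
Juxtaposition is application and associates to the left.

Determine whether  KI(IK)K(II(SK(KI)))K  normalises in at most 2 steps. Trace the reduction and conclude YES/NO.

  start: KI(IK)K(II(SK(KI)))K
  step 1: IK(II(SK(KI)))K
  step 2: K(II(SK(KI)))K

Answer: NO — after 2 steps the term is K(II(SK(KI)))K, not yet normal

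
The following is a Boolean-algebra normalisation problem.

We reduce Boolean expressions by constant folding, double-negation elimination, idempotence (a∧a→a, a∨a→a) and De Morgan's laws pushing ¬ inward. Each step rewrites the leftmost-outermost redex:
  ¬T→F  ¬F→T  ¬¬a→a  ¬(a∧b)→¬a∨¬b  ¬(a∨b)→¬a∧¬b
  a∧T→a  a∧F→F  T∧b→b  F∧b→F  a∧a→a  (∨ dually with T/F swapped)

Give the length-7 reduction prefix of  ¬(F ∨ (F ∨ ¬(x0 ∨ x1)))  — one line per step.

  start: ¬(F ∨ (F ∨ ¬(x0 ∨ x1)))
  step 1: ¬F ∧ ¬(F ∨ ¬(x0 ∨ x1))
  step 2: T ∧ ¬(F ∨ ¬(x0 ∨ x1))
  step 3: ¬(F ∨ ¬(x0 ∨ x1))
  step 4: ¬F ∧ ¬¬(x0 ∨ x1)
  step 5: T ∧ ¬¬(x0 ∨ x1)
  step 6: ¬¬(x0 ∨ x1)
  step 7: x0 ∨ x1

Answer: after 7 steps: x0 ∨ x1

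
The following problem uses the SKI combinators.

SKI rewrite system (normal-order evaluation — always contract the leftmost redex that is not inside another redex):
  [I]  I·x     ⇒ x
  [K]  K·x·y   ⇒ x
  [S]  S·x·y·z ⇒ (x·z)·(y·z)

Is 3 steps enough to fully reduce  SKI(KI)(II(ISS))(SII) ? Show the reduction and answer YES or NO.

  start: SKI(KI)(II(ISS))(SII)
  →1  K(KI)(I(KI))(II(ISS))(SII)
  →2  KI(II(ISS))(SII)
  →3  I(SII)

Answer: NO — after 3 steps the term is I(SII), not yet normal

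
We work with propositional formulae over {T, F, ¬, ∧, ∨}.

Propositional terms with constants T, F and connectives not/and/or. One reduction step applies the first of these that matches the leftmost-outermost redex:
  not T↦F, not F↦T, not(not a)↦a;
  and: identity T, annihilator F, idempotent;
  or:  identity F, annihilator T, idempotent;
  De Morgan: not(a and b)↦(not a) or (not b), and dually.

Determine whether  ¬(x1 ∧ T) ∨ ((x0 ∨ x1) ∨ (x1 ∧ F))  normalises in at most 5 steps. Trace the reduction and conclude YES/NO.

Answer: YES — reaches normal form ¬x1 ∨ (x0 ∨ x1) in 5 ≤ 5 steps

Reduction:
  start: ¬(x1 ∧ T) ∨ ((x0 ∨ x1) ∨ (x1 ∧ F))
  →1  (¬x1 ∨ ¬T) ∨ ((x0 ∨ x1) ∨ (x1 ∧ F))
  →2  (¬x1 ∨ F) ∨ ((x0 ∨ x1) ∨ (x1 ∧ F))
  →3  ¬x1 ∨ ((x0 ∨ x1) ∨ (x1 ∧ F))
  →4  ¬x1 ∨ ((x0 ∨ x1) ∨ F)
  →5  ¬x1 ∨ (x0 ∨ x1)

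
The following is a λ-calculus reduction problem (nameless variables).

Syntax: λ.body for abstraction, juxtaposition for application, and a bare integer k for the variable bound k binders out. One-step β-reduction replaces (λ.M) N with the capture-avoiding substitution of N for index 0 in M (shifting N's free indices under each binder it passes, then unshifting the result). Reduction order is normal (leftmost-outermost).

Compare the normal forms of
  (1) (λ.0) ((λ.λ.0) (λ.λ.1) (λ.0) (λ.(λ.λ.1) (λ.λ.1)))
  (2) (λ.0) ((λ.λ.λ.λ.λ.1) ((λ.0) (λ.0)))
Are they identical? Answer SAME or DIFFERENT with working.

Answer: SAME — A ⇓ λ.λ.λ.λ.1, B ⇓ λ.λ.λ.λ.1

Working:
Term A:
  start: (λ.0) ((λ.λ.0) (λ.λ.1) (λ.0) (λ.(λ.λ.1) (λ.λ.1)))
  →1  (λ.λ.0) (λ.λ.1) (λ.0) (λ.(λ.λ.1) (λ.λ.1))
  →2  (λ.0) (λ.0) (λ.(λ.λ.1) (λ.λ.1))
  →3  (λ.0) (λ.(λ.λ.1) (λ.λ.1))
  →4  λ.(λ.λ.1) (λ.λ.1)
  →5  λ.λ.λ.λ.1

Term B:
  start: (λ.0) ((λ.λ.λ.λ.λ.1) ((λ.0) (λ.0)))
  →1  (λ.λ.λ.λ.λ.1) ((λ.0) (λ.0))
  →2  λ.λ.λ.λ.1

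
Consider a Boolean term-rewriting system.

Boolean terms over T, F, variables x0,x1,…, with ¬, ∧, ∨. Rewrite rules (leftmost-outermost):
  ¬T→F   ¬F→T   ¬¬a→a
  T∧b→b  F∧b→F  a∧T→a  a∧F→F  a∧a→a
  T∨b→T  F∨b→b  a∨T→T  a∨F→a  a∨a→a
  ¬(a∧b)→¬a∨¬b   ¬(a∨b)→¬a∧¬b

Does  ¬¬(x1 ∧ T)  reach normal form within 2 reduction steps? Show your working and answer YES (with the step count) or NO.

Answer: YES — reaches normal form x1 in 2 ≤ 2 steps

Derivation:
  start: ¬¬(x1 ∧ T)
  →1  x1 ∧ T
  →2  x1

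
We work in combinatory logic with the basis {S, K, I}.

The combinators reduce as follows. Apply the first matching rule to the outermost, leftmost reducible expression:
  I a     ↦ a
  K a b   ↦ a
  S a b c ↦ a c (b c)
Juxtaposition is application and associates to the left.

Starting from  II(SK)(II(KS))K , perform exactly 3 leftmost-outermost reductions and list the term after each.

  start: II(SK)(II(KS))K
  →1  I(SK)(II(KS))K
  →2  SK(II(KS))K
  →3  KK(II(KS)K)

Answer: after 3 steps: KK(II(KS)K)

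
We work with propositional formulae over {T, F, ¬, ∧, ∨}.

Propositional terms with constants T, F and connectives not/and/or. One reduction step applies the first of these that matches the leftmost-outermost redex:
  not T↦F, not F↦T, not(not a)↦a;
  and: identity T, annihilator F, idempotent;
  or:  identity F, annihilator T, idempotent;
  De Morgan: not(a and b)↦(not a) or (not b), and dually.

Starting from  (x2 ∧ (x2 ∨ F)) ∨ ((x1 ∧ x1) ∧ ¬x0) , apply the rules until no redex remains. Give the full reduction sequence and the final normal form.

Answer: normal form = x2 ∨ (x1 ∧ ¬x0)  (in 3 steps)

Derivation:
  start: (x2 ∧ (x2 ∨ F)) ∨ ((x1 ∧ x1) ∧ ¬x0)
  step 1: (x2 ∧ x2) ∨ ((x1 ∧ x1) ∧ ¬x0)
  step 2: x2 ∨ ((x1 ∧ x1) ∧ ¬x0)
  step 3: x2 ∨ (x1 ∧ ¬x0)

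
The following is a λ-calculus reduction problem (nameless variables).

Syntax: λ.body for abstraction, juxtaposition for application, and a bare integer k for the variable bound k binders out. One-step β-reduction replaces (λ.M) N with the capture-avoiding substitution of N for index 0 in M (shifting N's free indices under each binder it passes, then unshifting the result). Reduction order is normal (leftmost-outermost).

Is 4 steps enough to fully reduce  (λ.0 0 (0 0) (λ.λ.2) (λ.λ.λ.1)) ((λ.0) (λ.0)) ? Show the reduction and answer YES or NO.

  start: (λ.0 0 (0 0) (λ.λ.2) (λ.λ.λ.1)) ((λ.0) (λ.0))
  [1] (λ.0) (λ.0) ((λ.0) (λ.0)) ((λ.0) (λ.0) ((λ.0) (λ.0))) (λ.λ.(λ.0) (λ.0)) (λ.λ.λ.1)
  [2] (λ.0) ((λ.0) (λ.0)) ((λ.0) (λ.0) ((λ.0) (λ.0))) (λ.λ.(λ.0) (λ.0)) (λ.λ.λ.1)
  [3] (λ.0) (λ.0) ((λ.0) (λ.0) ((λ.0) (λ.0))) (λ.λ.(λ.0) (λ.0)) (λ.λ.λ.1)
  [4] (λ.0) ((λ.0) (λ.0) ((λ.0) (λ.0))) (λ.λ.(λ.0) (λ.0)) (λ.λ.λ.1)

Answer: NO — after 4 steps the term is (λ.0) ((λ.0) (λ.0) ((λ.0) (λ.0))) (λ.λ.(λ.0) (λ.0)) (λ.λ.λ.1), not yet normal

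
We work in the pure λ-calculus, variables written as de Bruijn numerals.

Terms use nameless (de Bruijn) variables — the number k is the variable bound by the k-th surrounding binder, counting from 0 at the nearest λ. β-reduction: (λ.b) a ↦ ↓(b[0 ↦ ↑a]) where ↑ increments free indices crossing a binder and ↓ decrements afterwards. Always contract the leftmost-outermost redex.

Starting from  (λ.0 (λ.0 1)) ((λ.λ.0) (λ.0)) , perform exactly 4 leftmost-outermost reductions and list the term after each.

Answer: after 4 steps: λ.0 (λ.0)

Reduction:
  start: (λ.0 (λ.0 1)) ((λ.λ.0) (λ.0))
  step 1: (λ.λ.0) (λ.0) (λ.0 ((λ.λ.0) (λ.0)))
  step 2: (λ.0) (λ.0 ((λ.λ.0) (λ.0)))
  step 3: λ.0 ((λ.λ.0) (λ.0))
  step 4: λ.0 (λ.0)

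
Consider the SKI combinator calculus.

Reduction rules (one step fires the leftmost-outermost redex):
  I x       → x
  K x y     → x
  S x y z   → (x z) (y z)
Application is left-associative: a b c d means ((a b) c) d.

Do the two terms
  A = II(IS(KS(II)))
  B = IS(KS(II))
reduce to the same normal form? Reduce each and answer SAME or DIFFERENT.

Term A:
  start: II(IS(KS(II)))
  →1  I(IS(KS(II)))
  →2  IS(KS(II))
  →3  S(KS(II))
  →4  SS

Term B:
  start: IS(KS(II))
  →1  S(KS(II))
  →2  SS

Answer: SAME — A ⇓ SS, B ⇓ SS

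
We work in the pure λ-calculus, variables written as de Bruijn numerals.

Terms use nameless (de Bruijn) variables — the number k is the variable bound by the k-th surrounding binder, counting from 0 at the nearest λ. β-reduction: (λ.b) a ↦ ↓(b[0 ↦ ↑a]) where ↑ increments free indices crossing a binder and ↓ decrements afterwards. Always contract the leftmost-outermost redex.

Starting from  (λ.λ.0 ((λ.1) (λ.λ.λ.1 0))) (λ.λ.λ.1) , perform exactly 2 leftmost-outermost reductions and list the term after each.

Answer: after 2 steps: λ.0 0

Working:
  start: (λ.λ.0 ((λ.1) (λ.λ.λ.1 0))) (λ.λ.λ.1)
  step 1: λ.0 ((λ.1) (λ.λ.λ.1 0))
  step 2: λ.0 0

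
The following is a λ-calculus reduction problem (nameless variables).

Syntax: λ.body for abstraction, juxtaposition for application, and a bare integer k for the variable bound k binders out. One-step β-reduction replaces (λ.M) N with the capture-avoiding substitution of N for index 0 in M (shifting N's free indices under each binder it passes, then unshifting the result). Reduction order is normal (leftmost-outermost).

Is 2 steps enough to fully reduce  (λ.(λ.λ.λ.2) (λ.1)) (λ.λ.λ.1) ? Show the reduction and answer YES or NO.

Answer: YES — reaches normal form λ.λ.λ.λ.λ.λ.1 in 2 ≤ 2 steps

Derivation:
  start: (λ.(λ.λ.λ.2) (λ.1)) (λ.λ.λ.1)
  [1] (λ.λ.λ.2) (λ.λ.λ.λ.1)
  [2] λ.λ.λ.λ.λ.λ.1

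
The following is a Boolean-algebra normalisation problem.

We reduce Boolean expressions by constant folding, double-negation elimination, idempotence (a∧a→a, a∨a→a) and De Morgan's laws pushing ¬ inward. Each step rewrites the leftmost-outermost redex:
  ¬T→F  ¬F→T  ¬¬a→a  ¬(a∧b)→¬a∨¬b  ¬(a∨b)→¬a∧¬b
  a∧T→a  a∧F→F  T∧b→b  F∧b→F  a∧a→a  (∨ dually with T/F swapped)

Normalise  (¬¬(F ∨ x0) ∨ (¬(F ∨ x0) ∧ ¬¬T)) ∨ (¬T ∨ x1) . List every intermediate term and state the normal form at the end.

  start: (¬¬(F ∨ x0) ∨ (¬(F ∨ x0) ∧ ¬¬T)) ∨ (¬T ∨ x1)
  step 1: ((F ∨ x0) ∨ (¬(F ∨ x0) ∧ ¬¬T)) ∨ (¬T ∨ x1)
  step 2: (x0 ∨ (¬(F ∨ x0) ∧ ¬¬T)) ∨ (¬T ∨ x1)
  step 3: (x0 ∨ ((¬F ∧ ¬x0) ∧ ¬¬T)) ∨ (¬T ∨ x1)
  step 4: (x0 ∨ ((T ∧ ¬x0) ∧ ¬¬T)) ∨ (¬T ∨ x1)
  step 5: (x0 ∨ (¬x0 ∧ ¬¬T)) ∨ (¬T ∨ x1)
  step 6: (x0 ∨ (¬x0 ∧ T)) ∨ (¬T ∨ x1)
  step 7: (x0 ∨ ¬x0) ∨ (¬T ∨ x1)
  step 8: (x0 ∨ ¬x0) ∨ (F ∨ x1)
  step 9: (x0 ∨ ¬x0) ∨ x1

Answer: normal form = (x0 ∨ ¬x0) ∨ x1  (in 9 steps)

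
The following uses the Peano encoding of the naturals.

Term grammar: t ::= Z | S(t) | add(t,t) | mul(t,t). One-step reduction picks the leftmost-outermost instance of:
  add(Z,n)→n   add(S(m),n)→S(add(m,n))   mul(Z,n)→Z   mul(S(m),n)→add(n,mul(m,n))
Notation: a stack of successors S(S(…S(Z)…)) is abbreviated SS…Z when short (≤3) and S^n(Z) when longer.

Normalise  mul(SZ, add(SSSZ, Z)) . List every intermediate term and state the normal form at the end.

Answer: normal form = SSSZ  (in 10 steps)

Reduction:
  start: mul(SZ, add(SSSZ, Z))
  →1  add(add(SSSZ, Z), mul(Z, add(SSSZ, Z)))
  →2  add(S(add(SSZ, Z)), mul(Z, add(SSSZ, Z)))
  →3  S(add(add(SSZ, Z), mul(Z, add(SSSZ, Z))))
  →4  S(add(S(add(SZ, Z)), mul(Z, add(SSSZ, Z))))
  →5  S(S(add(add(SZ, Z), mul(Z, add(SSSZ, Z)))))
  →6  S(S(add(S(add(Z, Z)), mul(Z, add(SSSZ, Z)))))
  →7  S(S(S(add(add(Z, Z), mul(Z, add(SSSZ, Z))))))
  →8  S(S(S(add(Z, mul(Z, add(SSSZ, Z))))))
  →9  S(S(S(mul(Z, add(SSSZ, Z)))))
  →10  SSSZ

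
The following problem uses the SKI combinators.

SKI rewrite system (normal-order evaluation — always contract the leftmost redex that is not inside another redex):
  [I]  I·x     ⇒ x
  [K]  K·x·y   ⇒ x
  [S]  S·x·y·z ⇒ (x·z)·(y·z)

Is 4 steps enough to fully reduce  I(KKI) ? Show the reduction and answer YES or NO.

  start: I(KKI)
  step 1: KKI
  step 2: K

Answer: YES — reaches normal form K in 2 ≤ 4 steps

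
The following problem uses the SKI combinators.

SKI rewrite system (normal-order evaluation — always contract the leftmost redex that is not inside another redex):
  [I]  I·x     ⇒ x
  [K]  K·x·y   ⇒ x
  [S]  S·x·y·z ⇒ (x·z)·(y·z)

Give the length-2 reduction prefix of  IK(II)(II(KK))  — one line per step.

  start: IK(II)(II(KK))
  →1  K(II)(II(KK))
  →2  II

Answer: after 2 steps: II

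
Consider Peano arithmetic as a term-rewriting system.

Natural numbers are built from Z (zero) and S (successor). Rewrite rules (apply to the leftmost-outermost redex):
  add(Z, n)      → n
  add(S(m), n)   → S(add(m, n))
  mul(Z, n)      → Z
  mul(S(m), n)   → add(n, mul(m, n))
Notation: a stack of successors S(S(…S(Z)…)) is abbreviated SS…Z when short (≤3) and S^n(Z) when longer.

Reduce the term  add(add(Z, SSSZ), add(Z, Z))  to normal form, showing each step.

Answer: normal form = SSSZ  (in 6 steps)

Reduction:
  start: add(add(Z, SSSZ), add(Z, Z))
  →1  add(SSSZ, add(Z, Z))
  →2  S(add(SSZ, add(Z, Z)))
  →3  S(S(add(SZ, add(Z, Z))))
  →4  S(S(S(add(Z, add(Z, Z)))))
  →5  S(S(S(add(Z, Z))))
  →6  SSSZ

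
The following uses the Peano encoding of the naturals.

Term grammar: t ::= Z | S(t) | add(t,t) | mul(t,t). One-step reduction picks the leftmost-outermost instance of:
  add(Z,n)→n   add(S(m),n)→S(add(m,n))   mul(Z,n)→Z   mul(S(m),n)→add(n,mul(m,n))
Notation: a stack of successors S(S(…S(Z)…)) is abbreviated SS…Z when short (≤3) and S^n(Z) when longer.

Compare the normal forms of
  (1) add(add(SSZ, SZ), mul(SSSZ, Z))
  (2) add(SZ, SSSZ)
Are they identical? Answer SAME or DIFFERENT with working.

Term A:
  start: add(add(SSZ, SZ), mul(SSSZ, Z))
  step 1: add(S(add(SZ, SZ)), mul(SSSZ, Z))
  step 2: S(add(add(SZ, SZ), mul(SSSZ, Z)))
  step 3: S(add(S(add(Z, SZ)), mul(SSSZ, Z)))
  step 4: S(S(add(add(Z, SZ), mul(SSSZ, Z))))
  step 5: S(S(add(SZ, mul(SSSZ, Z))))
  step 6: S(S(S(add(Z, mul(SSSZ, Z)))))
  step 7: S(S(S(mul(SSSZ, Z))))
  step 8: S(S(S(add(Z, mul(SSZ, Z)))))
  step 9: S(S(S(mul(SSZ, Z))))
  step 10: S(S(S(add(Z, mul(SZ, Z)))))
  step 11: S(S(S(mul(SZ, Z))))
  step 12: S(S(S(add(Z, mul(Z, Z)))))
  step 13: S(S(S(mul(Z, Z))))
  step 14: SSSZ

Term B:
  start: add(SZ, SSSZ)
  step 1: S(add(Z, SSSZ))
  step 2: S^4(Z)

Answer: DIFFERENT — A ⇓ SSSZ, B ⇓ S^4(Z)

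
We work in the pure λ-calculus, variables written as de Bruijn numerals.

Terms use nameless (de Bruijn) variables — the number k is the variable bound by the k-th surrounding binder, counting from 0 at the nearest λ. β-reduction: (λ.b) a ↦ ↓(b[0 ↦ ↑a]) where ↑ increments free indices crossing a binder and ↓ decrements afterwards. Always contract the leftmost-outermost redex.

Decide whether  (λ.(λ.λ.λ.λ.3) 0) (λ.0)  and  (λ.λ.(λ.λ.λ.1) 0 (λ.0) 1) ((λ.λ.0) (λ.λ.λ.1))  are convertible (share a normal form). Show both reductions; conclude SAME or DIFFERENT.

Term A:
  start: (λ.(λ.λ.λ.λ.3) 0) (λ.0)
  →1  (λ.λ.λ.λ.3) (λ.0)
  →2  λ.λ.λ.λ.0

Term B:
  start: (λ.λ.(λ.λ.λ.1) 0 (λ.0) 1) ((λ.λ.0) (λ.λ.λ.1))
  →1  λ.(λ.λ.λ.1) 0 (λ.0) ((λ.λ.0) (λ.λ.λ.1))
  →2  λ.(λ.λ.1) (λ.0) ((λ.λ.0) (λ.λ.λ.1))
  →3  λ.(λ.λ.0) ((λ.λ.0) (λ.λ.λ.1))
  →4  λ.λ.0

Answer: DIFFERENT — A ⇓ λ.λ.λ.λ.0, B ⇓ λ.λ.0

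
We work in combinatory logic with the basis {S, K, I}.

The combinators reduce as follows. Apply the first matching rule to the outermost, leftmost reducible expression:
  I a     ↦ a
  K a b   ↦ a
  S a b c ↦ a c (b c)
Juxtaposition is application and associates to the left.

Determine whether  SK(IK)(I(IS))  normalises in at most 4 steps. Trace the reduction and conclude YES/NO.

  start: SK(IK)(I(IS))
  step 1: K(I(IS))(IK(I(IS)))
  step 2: I(IS)
  step 3: IS
  step 4: S

Answer: YES — reaches normal form S in 4 ≤ 4 steps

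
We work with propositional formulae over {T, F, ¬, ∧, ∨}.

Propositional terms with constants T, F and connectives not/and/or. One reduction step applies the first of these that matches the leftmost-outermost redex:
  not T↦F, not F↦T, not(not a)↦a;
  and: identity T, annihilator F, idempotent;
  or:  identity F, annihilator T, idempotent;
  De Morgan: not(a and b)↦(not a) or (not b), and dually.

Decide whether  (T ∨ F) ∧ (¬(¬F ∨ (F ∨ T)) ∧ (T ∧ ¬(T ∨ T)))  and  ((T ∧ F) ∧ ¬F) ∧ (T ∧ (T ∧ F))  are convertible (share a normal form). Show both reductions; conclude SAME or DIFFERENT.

Answer: SAME — A ⇓ F, B ⇓ F

Working:
Term A:
  start: (T ∨ F) ∧ (¬(¬F ∨ (F ∨ T)) ∧ (T ∧ ¬(T ∨ T)))
  [1] T ∧ (¬(¬F ∨ (F ∨ T)) ∧ (T ∧ ¬(T ∨ T)))
  [2] ¬(¬F ∨ (F ∨ T)) ∧ (T ∧ ¬(T ∨ T))
  [3] (¬¬F ∧ ¬(F ∨ T)) ∧ (T ∧ ¬(T ∨ T))
  [4] (F ∧ ¬(F ∨ T)) ∧ (T ∧ ¬(T ∨ T))
  [5] F ∧ (T ∧ ¬(T ∨ T))
  [6] F

Term B:
  start: ((T ∧ F) ∧ ¬F) ∧ (T ∧ (T ∧ F))
  [1] (F ∧ ¬F) ∧ (T ∧ (T ∧ F))
  [2] F ∧ (T ∧ (T ∧ F))
  [3] F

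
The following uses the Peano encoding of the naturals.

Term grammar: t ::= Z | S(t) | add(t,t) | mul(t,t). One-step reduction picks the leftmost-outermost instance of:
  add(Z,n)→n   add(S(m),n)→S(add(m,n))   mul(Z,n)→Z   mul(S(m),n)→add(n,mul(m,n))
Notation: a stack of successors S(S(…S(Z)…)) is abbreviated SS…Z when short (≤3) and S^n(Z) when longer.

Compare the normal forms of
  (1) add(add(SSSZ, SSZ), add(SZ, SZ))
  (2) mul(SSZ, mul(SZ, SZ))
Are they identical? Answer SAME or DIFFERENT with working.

Answer: DIFFERENT — A ⇓ S^7(Z), B ⇓ SSZ

Reduction:
Term A:
  start: add(add(SSSZ, SSZ), add(SZ, SZ))
  [1] add(S(add(SSZ, SSZ)), add(SZ, SZ))
  [2] S(add(add(SSZ, SSZ), add(SZ, SZ)))
  [3] S(add(S(add(SZ, SSZ)), add(SZ, SZ)))
  [4] S(S(add(add(SZ, SSZ), add(SZ, SZ))))
  [5] S(S(add(S(add(Z, SSZ)), add(SZ, SZ))))
  [6] S(S(S(add(add(Z, SSZ), add(SZ, SZ)))))
  [7] S(S(S(add(SSZ, add(SZ, SZ)))))
  [8] S(S(S(S(add(SZ, add(SZ, SZ))))))
  [9] S(S(S(S(S(add(Z, add(SZ, SZ)))))))
  [10] S(S(S(S(S(add(SZ, SZ))))))
  [11] S(S(S(S(S(S(add(Z, SZ)))))))
  [12] S^7(Z)

Term B:
  start: mul(SSZ, mul(SZ, SZ))
  [1] add(mul(SZ, SZ), mul(SZ, mul(SZ, SZ)))
  [2] add(add(SZ, mul(Z, SZ)), mul(SZ, mul(SZ, SZ)))
  [3] add(S(add(Z, mul(Z, SZ))), mul(SZ, mul(SZ, SZ)))
  [4] S(add(add(Z, mul(Z, SZ)), mul(SZ, mul(SZ, SZ))))
  [5] S(add(mul(Z, SZ), mul(SZ, mul(SZ, SZ))))
  [6] S(add(Z, mul(SZ, mul(SZ, SZ))))
  [7] S(mul(SZ, mul(SZ, SZ)))
  [8] S(add(mul(SZ, SZ), mul(Z, mul(SZ, SZ))))
  [9] S(add(add(SZ, mul(Z, SZ)), mul(Z, mul(SZ, SZ))))
  [10] S(add(S(add(Z, mul(Z, SZ))), mul(Z, mul(SZ, SZ))))
  [11] S(S(add(add(Z, mul(Z, SZ)), mul(Z, mul(SZ, SZ)))))
  [12] S(S(add(mul(Z, SZ), mul(Z, mul(SZ, SZ)))))
  [13] S(S(add(Z, mul(Z, mul(SZ, SZ)))))
  [14] S(S(mul(Z, mul(SZ, SZ))))
  [15] SSZ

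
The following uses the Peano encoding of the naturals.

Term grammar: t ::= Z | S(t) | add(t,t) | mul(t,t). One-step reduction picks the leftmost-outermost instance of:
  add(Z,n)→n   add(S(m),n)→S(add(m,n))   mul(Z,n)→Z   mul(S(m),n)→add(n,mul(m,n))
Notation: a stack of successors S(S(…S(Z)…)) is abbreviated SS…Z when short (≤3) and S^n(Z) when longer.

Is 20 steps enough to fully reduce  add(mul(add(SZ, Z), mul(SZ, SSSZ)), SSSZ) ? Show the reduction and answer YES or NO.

  start: add(mul(add(SZ, Z), mul(SZ, SSSZ)), SSSZ)
  [1] add(mul(S(add(Z, Z)), mul(SZ, SSSZ)), SSSZ)
  [2] add(add(mul(SZ, SSSZ), mul(add(Z, Z), mul(SZ, SSSZ))), SSSZ)
  [3] add(add(add(SSSZ, mul(Z, SSSZ)), mul(add(Z, Z), mul(SZ, SSSZ))), SSSZ)
  [4] add(add(S(add(SSZ, mul(Z, SSSZ))), mul(add(Z, Z), mul(SZ, SSSZ))), SSSZ)
  [5] add(S(add(add(SSZ, mul(Z, SSSZ)), mul(add(Z, Z), mul(SZ, SSSZ)))), SSSZ)
  [6] S(add(add(add(SSZ, mul(Z, SSSZ)), mul(add(Z, Z), mul(SZ, SSSZ))), SSSZ))
  [7] S(add(add(S(add(SZ, mul(Z, SSSZ))), mul(add(Z, Z), mul(SZ, SSSZ))), SSSZ))
  [8] S(add(S(add(add(SZ, mul(Z, SSSZ)), mul(add(Z, Z), mul(SZ, SSSZ)))), SSSZ))
  [9] S(S(add(add(add(SZ, mul(Z, SSSZ)), mul(add(Z, Z), mul(SZ, SSSZ))), SSSZ)))
  [10] S(S(add(add(S(add(Z, mul(Z, SSSZ))), mul(add(Z, Z), mul(SZ, SSSZ))), SSSZ)))
  [11] S(S(add(S(add(add(Z, mul(Z, SSSZ)), mul(add(Z, Z), mul(SZ, SSSZ)))), SSSZ)))
  [12] S(S(S(add(add(add(Z, mul(Z, SSSZ)), mul(add(Z, Z), mul(SZ, SSSZ))), SSSZ))))
  [13] S(S(S(add(add(mul(Z, SSSZ), mul(add(Z, Z), mul(SZ, SSSZ))), SSSZ))))
  [14] S(S(S(add(add(Z, mul(add(Z, Z), mul(SZ, SSSZ))), SSSZ))))
  [15] S(S(S(add(mul(add(Z, Z), mul(SZ, SSSZ)), SSSZ))))
  [16] S(S(S(add(mul(Z, mul(SZ, SSSZ)), SSSZ))))
  [17] S(S(S(add(Z, SSSZ))))
  [18] S^6(Z)

Answer: YES — reaches normal form S^6(Z) in 18 ≤ 20 steps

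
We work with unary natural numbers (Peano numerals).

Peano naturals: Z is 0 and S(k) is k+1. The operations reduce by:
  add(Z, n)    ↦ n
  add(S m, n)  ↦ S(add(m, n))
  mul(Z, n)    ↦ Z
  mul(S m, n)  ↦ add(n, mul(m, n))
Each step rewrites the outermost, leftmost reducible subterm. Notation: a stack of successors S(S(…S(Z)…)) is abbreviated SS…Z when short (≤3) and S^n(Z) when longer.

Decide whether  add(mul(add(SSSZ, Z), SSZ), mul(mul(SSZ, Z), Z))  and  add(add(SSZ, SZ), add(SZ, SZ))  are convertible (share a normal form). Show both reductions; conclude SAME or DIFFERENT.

Answer: DIFFERENT — A ⇓ S^6(Z), B ⇓ S^5(Z)

Derivation:
Term A:
  start: add(mul(add(SSSZ, Z), SSZ), mul(mul(SSZ, Z), Z))
  →1  add(mul(S(add(SSZ, Z)), SSZ), mul(mul(SSZ, Z), Z))
  →2  add(add(SSZ, mul(add(SSZ, Z), SSZ)), mul(mul(SSZ, Z), Z))
  →3  add(S(add(SZ, mul(add(SSZ, Z), SSZ))), mul(mul(SSZ, Z), Z))
  →4  S(add(add(SZ, mul(add(SSZ, Z), SSZ)), mul(mul(SSZ, Z), Z)))
  →5  S(add(S(add(Z, mul(add(SSZ, Z), SSZ))), mul(mul(SSZ, Z), Z)))
  →6  S(S(add(add(Z, mul(add(SSZ, Z), SSZ)), mul(mul(SSZ, Z), Z))))
  →7  S(S(add(mul(add(SSZ, Z), SSZ), mul(mul(SSZ, Z), Z))))
  →8  S(S(add(mul(S(add(SZ, Z)), SSZ), mul(mul(SSZ, Z), Z))))
  →9  S(S(add(add(SSZ, mul(add(SZ, Z), SSZ)), mul(mul(SSZ, Z), Z))))
  →10  S(S(add(S(add(SZ, mul(add(SZ, Z), SSZ))), mul(mul(SSZ, Z), Z))))
  →11  S(S(S(add(add(SZ, mul(add(SZ, Z), SSZ)), mul(mul(SSZ, Z), Z)))))
  →12  S(S(S(add(S(add(Z, mul(add(SZ, Z), SSZ))), mul(mul(SSZ, Z), Z)))))
  →13  S(S(S(S(add(add(Z, mul(add(SZ, Z), SSZ)), mul(mul(SSZ, Z), Z))))))
  →14  S(S(S(S(add(mul(add(SZ, Z), SSZ), mul(mul(SSZ, Z), Z))))))
  →15  S(S(S(S(add(mul(S(add(Z, Z)), SSZ), mul(mul(SSZ, Z), Z))))))
  →16  S(S(S(S(add(add(SSZ, mul(add(Z, Z), SSZ)), mul(mul(SSZ, Z), Z))))))
  →17  S(S(S(S(add(S(add(SZ, mul(add(Z, Z), SSZ))), mul(mul(SSZ, Z), Z))))))
  →18  S(S(S(S(S(add(add(SZ, mul(add(Z, Z), SSZ)), mul(mul(SSZ, Z), Z)))))))
  →19  S(S(S(S(S(add(S(add(Z, mul(add(Z, Z), SSZ))), mul(mul(SSZ, Z), Z)))))))
  →20  S(S(S(S(S(S(add(add(Z, mul(add(Z, Z), SSZ)), mul(mul(SSZ, Z), Z))))))))
  →21  S(S(S(S(S(S(add(mul(add(Z, Z), SSZ), mul(mul(SSZ, Z), Z))))))))
  →22  S(S(S(S(S(S(add(mul(Z, SSZ), mul(mul(SSZ, Z), Z))))))))
  →23  S(S(S(S(S(S(add(Z, mul(mul(SSZ, Z), Z))))))))
  →24  S(S(S(S(S(S(mul(mul(SSZ, Z), Z)))))))
  →25  S(S(S(S(S(S(mul(add(Z, mul(SZ, Z)), Z)))))))
  →26  S(S(S(S(S(S(mul(mul(SZ, Z), Z)))))))
  →27  S(S(S(S(S(S(mul(add(Z, mul(Z, Z)), Z)))))))
  →28  S(S(S(S(S(S(mul(mul(Z, Z), Z)))))))
  →29  S(S(S(S(S(S(mul(Z, Z)))))))
  →30  S^6(Z)

Term B:
  start: add(add(SSZ, SZ), add(SZ, SZ))
  →1  add(S(add(SZ, SZ)), add(SZ, SZ))
  →2  S(add(add(SZ, SZ), add(SZ, SZ)))
  →3  S(add(S(add(Z, SZ)), add(SZ, SZ)))
  →4  S(S(add(add(Z, SZ), add(SZ, SZ))))
  →5  S(S(add(SZ, add(SZ, SZ))))
  →6  S(S(S(add(Z, add(SZ, SZ)))))
  →7  S(S(S(add(SZ, SZ))))
  →8  S(S(S(S(add(Z, SZ)))))
  →9  S^5(Z)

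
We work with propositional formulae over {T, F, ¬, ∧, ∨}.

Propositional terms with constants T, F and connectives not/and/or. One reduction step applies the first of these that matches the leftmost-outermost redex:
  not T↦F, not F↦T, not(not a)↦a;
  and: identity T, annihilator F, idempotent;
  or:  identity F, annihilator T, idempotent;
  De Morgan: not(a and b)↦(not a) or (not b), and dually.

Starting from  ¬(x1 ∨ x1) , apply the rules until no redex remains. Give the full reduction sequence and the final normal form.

Answer: normal form = ¬x1  (in 2 steps)

Reduction:
  start: ¬(x1 ∨ x1)
  step 1: ¬x1 ∧ ¬x1
  step 2: ¬x1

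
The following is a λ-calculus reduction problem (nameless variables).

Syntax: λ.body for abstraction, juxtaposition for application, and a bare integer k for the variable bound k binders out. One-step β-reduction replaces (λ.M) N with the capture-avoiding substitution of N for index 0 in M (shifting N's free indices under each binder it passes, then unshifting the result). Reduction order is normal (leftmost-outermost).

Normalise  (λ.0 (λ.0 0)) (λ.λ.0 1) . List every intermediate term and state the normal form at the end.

  start: (λ.0 (λ.0 0)) (λ.λ.0 1)
  →1  (λ.λ.0 1) (λ.0 0)
  →2  λ.0 (λ.0 0)

Answer: normal form = λ.0 (λ.0 0)  (in 2 steps)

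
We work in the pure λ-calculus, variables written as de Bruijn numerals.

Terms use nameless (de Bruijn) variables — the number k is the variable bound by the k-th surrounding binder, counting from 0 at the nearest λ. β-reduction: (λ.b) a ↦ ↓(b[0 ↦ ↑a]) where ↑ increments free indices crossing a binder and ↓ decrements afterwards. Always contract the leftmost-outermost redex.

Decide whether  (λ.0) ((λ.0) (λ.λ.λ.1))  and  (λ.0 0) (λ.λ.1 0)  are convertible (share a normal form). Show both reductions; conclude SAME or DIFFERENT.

Answer: DIFFERENT — A ⇓ λ.λ.λ.1, B ⇓ λ.λ.1 0

Reduction:
Term A:
  start: (λ.0) ((λ.0) (λ.λ.λ.1))
  →1  (λ.0) (λ.λ.λ.1)
  →2  λ.λ.λ.1

Term B:
  start: (λ.0 0) (λ.λ.1 0)
  →1  (λ.λ.1 0) (λ.λ.1 0)
  →2  λ.(λ.λ.1 0) 0
  →3  λ.λ.1 0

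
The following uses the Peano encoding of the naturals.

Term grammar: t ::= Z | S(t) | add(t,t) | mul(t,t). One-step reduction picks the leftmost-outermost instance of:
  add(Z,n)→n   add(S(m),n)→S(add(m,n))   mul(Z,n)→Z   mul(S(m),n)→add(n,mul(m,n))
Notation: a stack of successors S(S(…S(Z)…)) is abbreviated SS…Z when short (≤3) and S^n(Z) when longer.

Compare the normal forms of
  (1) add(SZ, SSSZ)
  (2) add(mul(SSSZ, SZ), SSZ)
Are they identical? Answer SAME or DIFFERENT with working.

Term A:
  start: add(SZ, SSSZ)
  step 1: S(add(Z, SSSZ))
  step 2: S^4(Z)

Term B:
  start: add(mul(SSSZ, SZ), SSZ)
  step 1: add(add(SZ, mul(SSZ, SZ)), SSZ)
  step 2: add(S(add(Z, mul(SSZ, SZ))), SSZ)
  step 3: S(add(add(Z, mul(SSZ, SZ)), SSZ))
  step 4: S(add(mul(SSZ, SZ), SSZ))
  step 5: S(add(add(SZ, mul(SZ, SZ)), SSZ))
  step 6: S(add(S(add(Z, mul(SZ, SZ))), SSZ))
  step 7: S(S(add(add(Z, mul(SZ, SZ)), SSZ)))
  step 8: S(S(add(mul(SZ, SZ), SSZ)))
  step 9: S(S(add(add(SZ, mul(Z, SZ)), SSZ)))
  step 10: S(S(add(S(add(Z, mul(Z, SZ))), SSZ)))
  step 11: S(S(S(add(add(Z, mul(Z, SZ)), SSZ))))
  step 12: S(S(S(add(mul(Z, SZ), SSZ))))
  step 13: S(S(S(add(Z, SSZ))))
  step 14: S^5(Z)

Answer: DIFFERENT — A ⇓ S^4(Z), B ⇓ S^5(Z)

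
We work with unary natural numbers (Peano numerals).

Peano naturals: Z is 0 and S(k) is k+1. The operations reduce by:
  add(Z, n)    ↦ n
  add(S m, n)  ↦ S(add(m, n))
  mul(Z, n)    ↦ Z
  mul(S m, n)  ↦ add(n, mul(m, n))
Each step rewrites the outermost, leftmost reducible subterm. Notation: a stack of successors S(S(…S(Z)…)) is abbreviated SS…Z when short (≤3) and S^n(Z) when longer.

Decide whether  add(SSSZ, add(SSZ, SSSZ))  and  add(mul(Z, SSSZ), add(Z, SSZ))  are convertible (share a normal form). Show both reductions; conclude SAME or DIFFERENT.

Answer: DIFFERENT — A ⇓ S^8(Z), B ⇓ SSZ

Reduction:
Term A:
  start: add(SSSZ, add(SSZ, SSSZ))
  →1  S(add(SSZ, add(SSZ, SSSZ)))
  →2  S(S(add(SZ, add(SSZ, SSSZ))))
  →3  S(S(S(add(Z, add(SSZ, SSSZ)))))
  →4  S(S(S(add(SSZ, SSSZ))))
  →5  S(S(S(S(add(SZ, SSSZ)))))
  →6  S(S(S(S(S(add(Z, SSSZ))))))
  →7  S^8(Z)

Term B:
  start: add(mul(Z, SSSZ), add(Z, SSZ))
  →1  add(Z, add(Z, SSZ))
  →2  add(Z, SSZ)
  →3  SSZ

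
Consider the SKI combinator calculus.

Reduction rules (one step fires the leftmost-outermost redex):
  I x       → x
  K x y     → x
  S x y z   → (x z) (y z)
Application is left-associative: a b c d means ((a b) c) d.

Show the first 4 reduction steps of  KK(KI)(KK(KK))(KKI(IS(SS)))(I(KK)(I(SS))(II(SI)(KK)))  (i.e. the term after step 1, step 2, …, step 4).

Answer: after 4 steps: K(KK(I(SS))(II(SI)(KK)))

Reduction:
  start: KK(KI)(KK(KK))(KKI(IS(SS)))(I(KK)(I(SS))(II(SI)(KK)))
  step 1: K(KK(KK))(KKI(IS(SS)))(I(KK)(I(SS))(II(SI)(KK)))
  step 2: KK(KK)(I(KK)(I(SS))(II(SI)(KK)))
  step 3: K(I(KK)(I(SS))(II(SI)(KK)))
  step 4: K(KK(I(SS))(II(SI)(KK)))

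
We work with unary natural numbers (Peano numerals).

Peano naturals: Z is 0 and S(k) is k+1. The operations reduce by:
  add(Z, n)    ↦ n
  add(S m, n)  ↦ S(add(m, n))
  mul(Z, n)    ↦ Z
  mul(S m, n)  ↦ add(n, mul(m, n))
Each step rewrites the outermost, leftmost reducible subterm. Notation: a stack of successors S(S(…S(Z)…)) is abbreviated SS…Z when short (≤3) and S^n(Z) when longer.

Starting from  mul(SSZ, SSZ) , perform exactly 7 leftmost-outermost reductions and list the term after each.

  start: mul(SSZ, SSZ)
  [1] add(SSZ, mul(SZ, SSZ))
  [2] S(add(SZ, mul(SZ, SSZ)))
  [3] S(S(add(Z, mul(SZ, SSZ))))
  [4] S(S(mul(SZ, SSZ)))
  [5] S(S(add(SSZ, mul(Z, SSZ))))
  [6] S(S(S(add(SZ, mul(Z, SSZ)))))
  [7] S(S(S(S(add(Z, mul(Z, SSZ))))))

Answer: after 7 steps: S(S(S(S(add(Z, mul(Z, SSZ))))))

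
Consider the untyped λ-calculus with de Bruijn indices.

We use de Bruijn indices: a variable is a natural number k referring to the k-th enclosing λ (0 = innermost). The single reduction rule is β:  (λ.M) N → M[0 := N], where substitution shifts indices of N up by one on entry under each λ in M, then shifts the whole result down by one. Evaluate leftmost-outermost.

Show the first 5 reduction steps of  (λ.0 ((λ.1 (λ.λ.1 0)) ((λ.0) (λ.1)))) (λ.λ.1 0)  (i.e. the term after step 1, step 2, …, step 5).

Answer: after 5 steps: λ.(λ.λ.1 0) 0

Working:
  start: (λ.0 ((λ.1 (λ.λ.1 0)) ((λ.0) (λ.1)))) (λ.λ.1 0)
  →1  (λ.λ.1 0) ((λ.(λ.λ.1 0) (λ.λ.1 0)) ((λ.0) (λ.λ.λ.1 0)))
  →2  λ.(λ.(λ.λ.1 0) (λ.λ.1 0)) ((λ.0) (λ.λ.λ.1 0)) 0
  →3  λ.(λ.λ.1 0) (λ.λ.1 0) 0
  →4  λ.(λ.(λ.λ.1 0) 0) 0
  →5  λ.(λ.λ.1 0) 0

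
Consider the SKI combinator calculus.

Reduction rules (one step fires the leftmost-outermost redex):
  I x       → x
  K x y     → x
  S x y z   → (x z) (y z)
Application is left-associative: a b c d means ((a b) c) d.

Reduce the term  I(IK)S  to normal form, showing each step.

  start: I(IK)S
  step 1: IKS
  step 2: KS

Answer: normal form = KS  (in 2 steps)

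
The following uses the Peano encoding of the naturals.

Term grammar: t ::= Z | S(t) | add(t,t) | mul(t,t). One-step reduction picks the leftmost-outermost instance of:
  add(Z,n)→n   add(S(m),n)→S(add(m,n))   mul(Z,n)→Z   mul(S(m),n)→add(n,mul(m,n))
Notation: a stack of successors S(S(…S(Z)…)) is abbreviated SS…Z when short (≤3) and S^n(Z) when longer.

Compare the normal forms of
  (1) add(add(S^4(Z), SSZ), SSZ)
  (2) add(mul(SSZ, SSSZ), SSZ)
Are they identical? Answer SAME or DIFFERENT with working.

Answer: SAME — A ⇓ S^8(Z), B ⇓ S^8(Z)

Derivation:
Term A:
  start: add(add(S^4(Z), SSZ), SSZ)
  step 1: add(S(add(SSSZ, SSZ)), SSZ)
  step 2: S(add(add(SSSZ, SSZ), SSZ))
  step 3: S(add(S(add(SSZ, SSZ)), SSZ))
  step 4: S(S(add(add(SSZ, SSZ), SSZ)))
  step 5: S(S(add(S(add(SZ, SSZ)), SSZ)))
  step 6: S(S(S(add(add(SZ, SSZ), SSZ))))
  step 7: S(S(S(add(S(add(Z, SSZ)), SSZ))))
  step 8: S(S(S(S(add(add(Z, SSZ), SSZ)))))
  step 9: S(S(S(S(add(SSZ, SSZ)))))
  step 10: S(S(S(S(S(add(SZ, SSZ))))))
  step 11: S(S(S(S(S(S(add(Z, SSZ)))))))
  step 12: S^8(Z)

Term B:
  start: add(mul(SSZ, SSSZ), SSZ)
  step 1: add(add(SSSZ, mul(SZ, SSSZ)), SSZ)
  step 2: add(S(add(SSZ, mul(SZ, SSSZ))), SSZ)
  step 3: S(add(add(SSZ, mul(SZ, SSSZ)), SSZ))
  step 4: S(add(S(add(SZ, mul(SZ, SSSZ))), SSZ))
  step 5: S(S(add(add(SZ, mul(SZ, SSSZ)), SSZ)))
  step 6: S(S(add(S(add(Z, mul(SZ, SSSZ))), SSZ)))
  step 7: S(S(S(add(add(Z, mul(SZ, SSSZ)), SSZ))))
  step 8: S(S(S(add(mul(SZ, SSSZ), SSZ))))
  step 9: S(S(S(add(add(SSSZ, mul(Z, SSSZ)), SSZ))))
  step 10: S(S(S(add(S(add(SSZ, mul(Z, SSSZ))), SSZ))))
  step 11: S(S(S(S(add(add(SSZ, mul(Z, SSSZ)), SSZ)))))
  step 12: S(S(S(S(add(S(add(SZ, mul(Z, SSSZ))), SSZ)))))
  step 13: S(S(S(S(S(add(add(SZ, mul(Z, SSSZ)), SSZ))))))
  step 14: S(S(S(S(S(add(S(add(Z, mul(Z, SSSZ))), SSZ))))))
  step 15: S(S(S(S(S(S(add(add(Z, mul(Z, SSSZ)), SSZ)))))))
  step 16: S(S(S(S(S(S(add(mul(Z, SSSZ), SSZ)))))))
  step 17: S(S(S(S(S(S(add(Z, SSZ)))))))
  step 18: S^8(Z)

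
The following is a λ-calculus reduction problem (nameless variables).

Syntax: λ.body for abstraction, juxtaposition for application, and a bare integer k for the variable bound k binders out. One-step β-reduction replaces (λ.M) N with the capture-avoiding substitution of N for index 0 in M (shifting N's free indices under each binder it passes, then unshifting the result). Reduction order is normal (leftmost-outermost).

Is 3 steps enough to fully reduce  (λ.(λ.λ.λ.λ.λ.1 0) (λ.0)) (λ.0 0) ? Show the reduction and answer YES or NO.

  start: (λ.(λ.λ.λ.λ.λ.1 0) (λ.0)) (λ.0 0)
  [1] (λ.λ.λ.λ.λ.1 0) (λ.0)
  [2] λ.λ.λ.λ.1 0

Answer: YES — reaches normal form λ.λ.λ.λ.1 0 in 2 ≤ 3 steps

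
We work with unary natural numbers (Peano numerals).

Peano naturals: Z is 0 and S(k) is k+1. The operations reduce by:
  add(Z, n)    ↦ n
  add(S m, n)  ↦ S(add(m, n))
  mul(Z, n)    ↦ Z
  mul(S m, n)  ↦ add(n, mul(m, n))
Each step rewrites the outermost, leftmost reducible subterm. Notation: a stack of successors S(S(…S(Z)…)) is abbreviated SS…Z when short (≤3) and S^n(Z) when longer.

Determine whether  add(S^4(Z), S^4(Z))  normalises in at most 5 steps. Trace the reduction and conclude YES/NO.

Answer: YES — reaches normal form S^8(Z) in 5 ≤ 5 steps

Reduction:
  start: add(S^4(Z), S^4(Z))
  →1  S(add(SSSZ, S^4(Z)))
  →2  S(S(add(SSZ, S^4(Z))))
  →3  S(S(S(add(SZ, S^4(Z)))))
  →4  S(S(S(S(add(Z, S^4(Z))))))
  →5  S^8(Z)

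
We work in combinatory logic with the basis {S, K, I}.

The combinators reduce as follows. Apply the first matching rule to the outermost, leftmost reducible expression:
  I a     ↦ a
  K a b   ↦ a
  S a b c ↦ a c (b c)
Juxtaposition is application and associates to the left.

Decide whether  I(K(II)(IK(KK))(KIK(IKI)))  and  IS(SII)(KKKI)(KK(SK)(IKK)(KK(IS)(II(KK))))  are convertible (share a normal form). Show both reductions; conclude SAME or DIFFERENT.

Term A:
  start: I(K(II)(IK(KK))(KIK(IKI)))
  →1  K(II)(IK(KK))(KIK(IKI))
  →2  II(KIK(IKI))
  →3  I(KIK(IKI))
  →4  KIK(IKI)
  →5  I(IKI)
  →6  IKI
  →7  KI

Term B:
  start: IS(SII)(KKKI)(KK(SK)(IKK)(KK(IS)(II(KK))))
  →1  S(SII)(KKKI)(KK(SK)(IKK)(KK(IS)(II(KK))))
  →2  SII(KK(SK)(IKK)(KK(IS)(II(KK))))(KKKI(KK(SK)(IKK)(KK(IS)(II(KK)))))
  →3  I(KK(SK)(IKK)(KK(IS)(II(KK))))(I(KK(SK)(IKK)(KK(IS)(II(KK)))))(KKKI(KK(SK)(IKK)(KK(IS)(II(KK)))))
  →4  KK(SK)(IKK)(KK(IS)(II(KK)))(I(KK(SK)(IKK)(KK(IS)(II(KK)))))(KKKI(KK(SK)(IKK)(KK(IS)(II(KK)))))
  →5  K(IKK)(KK(IS)(II(KK)))(I(KK(SK)(IKK)(KK(IS)(II(KK)))))(KKKI(KK(SK)(IKK)(KK(IS)(II(KK)))))
  →6  IKK(I(KK(SK)(IKK)(KK(IS)(II(KK)))))(KKKI(KK(SK)(IKK)(KK(IS)(II(KK)))))
  →7  KK(I(KK(SK)(IKK)(KK(IS)(II(KK)))))(KKKI(KK(SK)(IKK)(KK(IS)(II(KK)))))
  →8  K(KKKI(KK(SK)(IKK)(KK(IS)(II(KK)))))
  →9  K(KI(KK(SK)(IKK)(KK(IS)(II(KK)))))
  →10  KI

Answer: SAME — A ⇓ KI, B ⇓ KI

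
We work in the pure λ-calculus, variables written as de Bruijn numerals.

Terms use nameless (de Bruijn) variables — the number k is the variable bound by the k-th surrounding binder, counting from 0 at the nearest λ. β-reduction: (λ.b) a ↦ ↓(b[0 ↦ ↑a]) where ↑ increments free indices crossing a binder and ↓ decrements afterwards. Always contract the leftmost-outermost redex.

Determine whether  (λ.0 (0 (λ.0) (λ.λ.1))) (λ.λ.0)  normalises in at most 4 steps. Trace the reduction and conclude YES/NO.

  start: (λ.0 (0 (λ.0) (λ.λ.1))) (λ.λ.0)
  [1] (λ.λ.0) ((λ.λ.0) (λ.0) (λ.λ.1))
  [2] λ.0

Answer: YES — reaches normal form λ.0 in 2 ≤ 4 steps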